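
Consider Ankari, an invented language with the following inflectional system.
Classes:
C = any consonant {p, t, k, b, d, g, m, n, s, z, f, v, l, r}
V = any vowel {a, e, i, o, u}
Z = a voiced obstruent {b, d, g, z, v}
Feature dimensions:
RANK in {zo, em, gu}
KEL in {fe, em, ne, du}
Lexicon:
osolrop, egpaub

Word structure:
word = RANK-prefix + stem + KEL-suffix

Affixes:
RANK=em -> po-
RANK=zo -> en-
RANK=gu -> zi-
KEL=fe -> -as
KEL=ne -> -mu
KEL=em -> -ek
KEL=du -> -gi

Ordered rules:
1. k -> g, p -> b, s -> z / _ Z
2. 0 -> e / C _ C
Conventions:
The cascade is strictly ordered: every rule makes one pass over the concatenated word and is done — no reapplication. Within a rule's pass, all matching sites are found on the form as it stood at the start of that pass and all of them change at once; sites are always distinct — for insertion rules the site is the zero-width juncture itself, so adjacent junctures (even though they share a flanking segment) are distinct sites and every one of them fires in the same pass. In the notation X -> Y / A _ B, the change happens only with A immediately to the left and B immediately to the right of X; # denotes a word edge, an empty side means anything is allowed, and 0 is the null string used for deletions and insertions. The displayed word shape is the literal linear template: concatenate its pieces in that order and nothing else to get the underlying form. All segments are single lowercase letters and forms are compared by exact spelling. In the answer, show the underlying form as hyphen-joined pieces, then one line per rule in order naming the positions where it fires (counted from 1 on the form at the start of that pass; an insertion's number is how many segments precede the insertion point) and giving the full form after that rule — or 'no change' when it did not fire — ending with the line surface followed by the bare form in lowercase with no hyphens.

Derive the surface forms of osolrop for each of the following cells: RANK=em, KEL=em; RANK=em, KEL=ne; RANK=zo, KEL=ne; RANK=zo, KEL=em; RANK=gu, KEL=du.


cell RANK=em, KEL=em:
underlying: po-osolrop-ek
1. k -> g, p -> b, s -> z / _ Z: no change
2. 0 -> e / C _ C: inserts after position(s) 6: poosoleropek
surface: poosoleropek

cell RANK=em, KEL=ne:
underlying: po-osolrop-mu
1. k -> g, p -> b, s -> z / _ Z: no change
2. 0 -> e / C _ C: inserts after position(s) 6, 9: poosoleropemu
surface: poosoleropemu

cell RANK=zo, KEL=ne:
underlying: en-osolrop-mu
1. k -> g, p -> b, s -> z / _ Z: no change
2. 0 -> e / C _ C: inserts after position(s) 6, 9: enosoleropemu
surface: enosoleropemu

cell RANK=zo, KEL=em:
underlying: en-osolrop-ek
1. k -> g, p -> b, s -> z / _ Z: no change
2. 0 -> e / C _ C: inserts after position(s) 6: enosoleropek
surface: enosoleropek

cell RANK=gu, KEL=du:
underlying: zi-osolrop-gi
1. k -> g, p -> b, s -> z / _ Z: fires at position(s) 9: ziosolrobgi
2. 0 -> e / C _ C: inserts after position(s) 6, 9: ziosolerobegi
surface: ziosolerobegi


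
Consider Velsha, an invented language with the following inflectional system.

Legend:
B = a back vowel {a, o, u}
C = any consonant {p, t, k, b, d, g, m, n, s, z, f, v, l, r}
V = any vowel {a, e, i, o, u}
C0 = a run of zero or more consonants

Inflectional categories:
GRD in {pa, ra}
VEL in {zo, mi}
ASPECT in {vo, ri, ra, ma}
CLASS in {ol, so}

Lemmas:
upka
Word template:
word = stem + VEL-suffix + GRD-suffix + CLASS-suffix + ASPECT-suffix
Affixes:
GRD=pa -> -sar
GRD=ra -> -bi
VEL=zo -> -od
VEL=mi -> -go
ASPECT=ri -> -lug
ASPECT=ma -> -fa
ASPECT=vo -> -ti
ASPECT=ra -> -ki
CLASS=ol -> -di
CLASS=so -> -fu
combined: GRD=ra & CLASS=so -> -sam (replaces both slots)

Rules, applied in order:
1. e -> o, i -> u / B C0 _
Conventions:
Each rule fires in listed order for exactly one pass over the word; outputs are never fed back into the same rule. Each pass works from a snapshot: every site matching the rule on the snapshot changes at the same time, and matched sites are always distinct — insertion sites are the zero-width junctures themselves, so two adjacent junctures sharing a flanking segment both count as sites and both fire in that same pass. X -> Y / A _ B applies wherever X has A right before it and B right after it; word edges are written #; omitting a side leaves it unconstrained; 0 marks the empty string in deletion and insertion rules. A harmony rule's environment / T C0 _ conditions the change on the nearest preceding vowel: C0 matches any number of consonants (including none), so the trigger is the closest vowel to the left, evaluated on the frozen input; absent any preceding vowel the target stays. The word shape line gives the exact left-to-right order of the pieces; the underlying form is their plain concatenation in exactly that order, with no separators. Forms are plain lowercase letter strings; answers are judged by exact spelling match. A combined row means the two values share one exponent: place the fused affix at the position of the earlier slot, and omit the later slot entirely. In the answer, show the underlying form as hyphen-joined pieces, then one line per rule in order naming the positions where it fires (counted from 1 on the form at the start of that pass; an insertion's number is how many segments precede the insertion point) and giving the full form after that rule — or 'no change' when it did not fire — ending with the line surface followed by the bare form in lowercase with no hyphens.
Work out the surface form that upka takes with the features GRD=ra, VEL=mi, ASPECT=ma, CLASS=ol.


underlying: upka-go-bi-di-fa
1. e -> o, i -> u / B C0 _: fires at position(s) 8: upkagobudifa
surface: upkagobudifa


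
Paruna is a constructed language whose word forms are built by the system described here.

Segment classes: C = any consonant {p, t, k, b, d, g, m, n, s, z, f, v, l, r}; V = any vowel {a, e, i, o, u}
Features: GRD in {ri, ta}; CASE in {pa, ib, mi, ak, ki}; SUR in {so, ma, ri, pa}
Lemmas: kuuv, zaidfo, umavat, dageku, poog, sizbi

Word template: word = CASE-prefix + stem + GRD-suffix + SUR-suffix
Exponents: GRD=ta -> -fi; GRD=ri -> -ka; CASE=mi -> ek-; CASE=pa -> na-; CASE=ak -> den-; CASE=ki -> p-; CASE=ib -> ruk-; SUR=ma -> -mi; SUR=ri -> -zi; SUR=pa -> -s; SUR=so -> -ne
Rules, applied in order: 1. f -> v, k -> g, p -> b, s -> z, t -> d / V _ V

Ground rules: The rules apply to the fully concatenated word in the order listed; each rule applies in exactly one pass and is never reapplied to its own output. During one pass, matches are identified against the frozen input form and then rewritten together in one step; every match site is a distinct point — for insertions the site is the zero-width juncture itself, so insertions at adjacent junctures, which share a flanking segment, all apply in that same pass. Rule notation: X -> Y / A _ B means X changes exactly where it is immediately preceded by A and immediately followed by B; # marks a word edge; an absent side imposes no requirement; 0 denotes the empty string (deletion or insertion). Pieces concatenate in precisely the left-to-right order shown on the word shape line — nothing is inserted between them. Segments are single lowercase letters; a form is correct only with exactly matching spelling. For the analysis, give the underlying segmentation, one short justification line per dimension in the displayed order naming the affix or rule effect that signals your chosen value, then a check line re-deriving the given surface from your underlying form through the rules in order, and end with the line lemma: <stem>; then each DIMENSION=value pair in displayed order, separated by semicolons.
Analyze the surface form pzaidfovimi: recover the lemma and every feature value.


underlying: p-zaidfo-fi-mi
GRD=ta - signalled by the affix -fi
CASE=ki - signalled by the affix p-
SUR=ma - signalled by the affix -mi
check: pzaidfofimi -> pzaidfovimi
lemma: zaidfo; GRD=ta; CASE=ki; SUR=ma


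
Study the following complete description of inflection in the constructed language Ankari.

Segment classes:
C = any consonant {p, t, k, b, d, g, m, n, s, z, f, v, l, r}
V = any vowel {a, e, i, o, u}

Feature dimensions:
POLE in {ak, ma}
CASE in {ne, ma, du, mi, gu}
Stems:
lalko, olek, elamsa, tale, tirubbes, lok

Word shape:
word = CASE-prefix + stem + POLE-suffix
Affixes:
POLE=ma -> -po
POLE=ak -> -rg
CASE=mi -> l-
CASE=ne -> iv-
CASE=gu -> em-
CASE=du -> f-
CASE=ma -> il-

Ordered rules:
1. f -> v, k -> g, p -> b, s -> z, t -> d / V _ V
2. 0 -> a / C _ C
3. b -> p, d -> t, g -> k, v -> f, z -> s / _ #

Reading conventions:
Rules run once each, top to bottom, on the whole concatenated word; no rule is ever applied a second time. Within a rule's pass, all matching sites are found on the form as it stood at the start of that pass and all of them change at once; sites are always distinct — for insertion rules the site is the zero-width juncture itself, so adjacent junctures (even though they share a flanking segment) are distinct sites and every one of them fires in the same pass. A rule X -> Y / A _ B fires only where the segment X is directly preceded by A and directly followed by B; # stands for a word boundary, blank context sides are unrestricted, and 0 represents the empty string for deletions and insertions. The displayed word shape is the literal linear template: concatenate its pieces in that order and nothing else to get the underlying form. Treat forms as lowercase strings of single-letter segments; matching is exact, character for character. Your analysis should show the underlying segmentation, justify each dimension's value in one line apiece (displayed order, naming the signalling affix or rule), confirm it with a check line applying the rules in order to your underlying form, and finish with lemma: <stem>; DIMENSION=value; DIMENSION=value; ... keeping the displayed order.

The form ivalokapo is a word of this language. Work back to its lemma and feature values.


underlying: iv-lok-po
POLE=ma - signalled by the affix -po
CASE=ne - signalled by the affix iv-
check: ivlokpo -> ivlokpo -> ivalokapo -> ivalokapo
lemma: lok; POLE=ma; CASE=ne


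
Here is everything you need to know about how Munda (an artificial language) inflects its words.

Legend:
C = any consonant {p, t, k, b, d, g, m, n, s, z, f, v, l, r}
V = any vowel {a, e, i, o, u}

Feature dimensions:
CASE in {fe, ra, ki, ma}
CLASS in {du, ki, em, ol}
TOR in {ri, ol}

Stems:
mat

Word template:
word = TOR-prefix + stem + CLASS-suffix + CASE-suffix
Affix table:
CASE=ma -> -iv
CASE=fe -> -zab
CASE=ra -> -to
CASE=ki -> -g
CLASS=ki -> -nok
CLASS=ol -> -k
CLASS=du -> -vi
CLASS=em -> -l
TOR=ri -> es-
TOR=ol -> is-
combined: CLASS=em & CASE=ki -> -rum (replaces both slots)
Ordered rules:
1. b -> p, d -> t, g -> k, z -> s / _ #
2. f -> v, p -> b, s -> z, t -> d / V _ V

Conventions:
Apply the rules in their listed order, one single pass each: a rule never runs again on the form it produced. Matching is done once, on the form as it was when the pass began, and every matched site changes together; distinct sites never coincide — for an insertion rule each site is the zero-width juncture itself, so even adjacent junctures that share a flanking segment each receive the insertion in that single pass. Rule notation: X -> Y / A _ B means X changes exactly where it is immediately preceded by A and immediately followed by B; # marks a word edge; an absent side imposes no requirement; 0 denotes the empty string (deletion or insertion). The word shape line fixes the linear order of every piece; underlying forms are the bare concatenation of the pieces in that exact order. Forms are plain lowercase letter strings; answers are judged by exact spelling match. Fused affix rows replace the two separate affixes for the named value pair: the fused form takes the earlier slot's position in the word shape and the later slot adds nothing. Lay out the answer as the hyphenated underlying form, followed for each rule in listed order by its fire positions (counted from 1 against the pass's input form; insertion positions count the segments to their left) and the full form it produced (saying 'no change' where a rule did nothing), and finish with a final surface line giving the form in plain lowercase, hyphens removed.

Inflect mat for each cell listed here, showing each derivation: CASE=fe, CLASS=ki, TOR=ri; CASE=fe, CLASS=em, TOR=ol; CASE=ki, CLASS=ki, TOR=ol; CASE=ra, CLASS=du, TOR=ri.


cell CASE=fe, CLASS=ki, TOR=ri:
underlying: es-mat-nok-zab
1. b -> p, d -> t, g -> k, z -> s / _ #: fires at position(s) 11: esmatnokzap
2. f -> v, p -> b, s -> z, t -> d / V _ V: no change
surface: esmatnokzap

cell CASE=fe, CLASS=em, TOR=ol:
underlying: is-mat-l-zab
1. b -> p, d -> t, g -> k, z -> s / _ #: fires at position(s) 9: ismatlzap
2. f -> v, p -> b, s -> z, t -> d / V _ V: no change
surface: ismatlzap

cell CASE=ki, CLASS=ki, TOR=ol:
underlying: is-mat-nok-g
1. b -> p, d -> t, g -> k, z -> s / _ #: fires at position(s) 9: ismatnokk
2. f -> v, p -> b, s -> z, t -> d / V _ V: no change
surface: ismatnokk

cell CASE=ra, CLASS=du, TOR=ri:
underlying: es-mat-vi-to
1. b -> p, d -> t, g -> k, z -> s / _ #: no change
2. f -> v, p -> b, s -> z, t -> d / V _ V: fires at position(s) 8: esmatvido
surface: esmatvido


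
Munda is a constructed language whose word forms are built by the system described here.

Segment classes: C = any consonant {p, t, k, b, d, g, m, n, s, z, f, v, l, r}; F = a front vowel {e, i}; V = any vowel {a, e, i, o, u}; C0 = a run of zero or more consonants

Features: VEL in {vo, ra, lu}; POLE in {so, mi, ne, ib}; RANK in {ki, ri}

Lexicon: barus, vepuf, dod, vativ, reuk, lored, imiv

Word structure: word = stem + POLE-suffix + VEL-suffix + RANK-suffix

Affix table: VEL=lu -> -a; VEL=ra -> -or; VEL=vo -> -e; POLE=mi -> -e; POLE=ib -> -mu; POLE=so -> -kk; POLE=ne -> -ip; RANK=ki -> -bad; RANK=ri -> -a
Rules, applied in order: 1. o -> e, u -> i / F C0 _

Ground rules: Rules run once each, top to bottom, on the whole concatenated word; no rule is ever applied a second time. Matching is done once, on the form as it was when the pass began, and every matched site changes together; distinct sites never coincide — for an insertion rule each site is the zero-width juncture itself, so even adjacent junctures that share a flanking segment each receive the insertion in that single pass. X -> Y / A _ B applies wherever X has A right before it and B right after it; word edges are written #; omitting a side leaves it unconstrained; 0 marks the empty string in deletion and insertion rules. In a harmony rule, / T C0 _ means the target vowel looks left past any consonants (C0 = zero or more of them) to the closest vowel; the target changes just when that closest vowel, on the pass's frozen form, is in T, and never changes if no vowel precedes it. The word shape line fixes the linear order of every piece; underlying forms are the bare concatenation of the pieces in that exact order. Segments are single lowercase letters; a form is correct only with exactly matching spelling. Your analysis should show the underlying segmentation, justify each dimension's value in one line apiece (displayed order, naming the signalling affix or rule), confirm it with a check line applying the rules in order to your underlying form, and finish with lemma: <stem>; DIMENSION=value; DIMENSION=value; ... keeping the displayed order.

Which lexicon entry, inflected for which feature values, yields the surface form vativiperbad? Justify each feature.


underlying: vativ-ip-or-bad
VEL=ra - signalled by the affix -or
POLE=ne - signalled by the affix -ip
RANK=ki - signalled by the affix -bad
check: vativiporbad -> vativiperbad
lemma: vativ; VEL=ra; POLE=ne; RANK=ki


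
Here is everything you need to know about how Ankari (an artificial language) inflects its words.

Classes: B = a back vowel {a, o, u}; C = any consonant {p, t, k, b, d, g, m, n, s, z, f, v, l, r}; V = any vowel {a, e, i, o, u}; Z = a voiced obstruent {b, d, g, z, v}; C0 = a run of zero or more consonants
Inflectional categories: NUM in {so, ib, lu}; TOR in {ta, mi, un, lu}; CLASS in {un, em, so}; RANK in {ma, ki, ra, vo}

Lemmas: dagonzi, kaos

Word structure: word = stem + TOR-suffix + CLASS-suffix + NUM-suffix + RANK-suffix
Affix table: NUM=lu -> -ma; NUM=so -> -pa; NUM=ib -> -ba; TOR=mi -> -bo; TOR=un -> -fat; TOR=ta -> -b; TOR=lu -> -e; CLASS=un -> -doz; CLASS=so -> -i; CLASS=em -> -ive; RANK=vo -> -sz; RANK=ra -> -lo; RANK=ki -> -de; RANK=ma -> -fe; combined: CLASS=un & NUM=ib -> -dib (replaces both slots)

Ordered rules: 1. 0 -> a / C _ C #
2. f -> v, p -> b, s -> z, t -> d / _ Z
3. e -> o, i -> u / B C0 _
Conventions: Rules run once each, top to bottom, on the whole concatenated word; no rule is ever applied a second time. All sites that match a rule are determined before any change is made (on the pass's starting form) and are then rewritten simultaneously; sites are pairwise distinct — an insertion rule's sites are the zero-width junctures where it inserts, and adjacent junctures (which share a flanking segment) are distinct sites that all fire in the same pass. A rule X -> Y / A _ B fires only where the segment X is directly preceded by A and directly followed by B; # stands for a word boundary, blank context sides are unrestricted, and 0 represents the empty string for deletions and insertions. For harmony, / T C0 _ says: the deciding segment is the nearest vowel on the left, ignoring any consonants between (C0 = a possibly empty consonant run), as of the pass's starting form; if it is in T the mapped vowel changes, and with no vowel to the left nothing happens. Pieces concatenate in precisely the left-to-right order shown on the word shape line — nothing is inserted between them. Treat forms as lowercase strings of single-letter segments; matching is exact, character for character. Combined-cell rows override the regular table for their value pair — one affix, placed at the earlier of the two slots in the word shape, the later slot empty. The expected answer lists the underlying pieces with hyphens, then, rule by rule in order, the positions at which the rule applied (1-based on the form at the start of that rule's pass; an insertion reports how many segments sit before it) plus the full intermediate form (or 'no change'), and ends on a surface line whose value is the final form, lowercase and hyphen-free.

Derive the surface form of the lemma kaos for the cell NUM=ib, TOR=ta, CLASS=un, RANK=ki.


underlying: kaos-b-dib-de
1. 0 -> a / C _ C #: no change
2. f -> v, p -> b, s -> z, t -> d / _ Z: fires at position(s) 4: kaozbdibde
3. e -> o, i -> u / B C0 _: fires at position(s) 7: kaozbdubde
surface: kaozbdubde


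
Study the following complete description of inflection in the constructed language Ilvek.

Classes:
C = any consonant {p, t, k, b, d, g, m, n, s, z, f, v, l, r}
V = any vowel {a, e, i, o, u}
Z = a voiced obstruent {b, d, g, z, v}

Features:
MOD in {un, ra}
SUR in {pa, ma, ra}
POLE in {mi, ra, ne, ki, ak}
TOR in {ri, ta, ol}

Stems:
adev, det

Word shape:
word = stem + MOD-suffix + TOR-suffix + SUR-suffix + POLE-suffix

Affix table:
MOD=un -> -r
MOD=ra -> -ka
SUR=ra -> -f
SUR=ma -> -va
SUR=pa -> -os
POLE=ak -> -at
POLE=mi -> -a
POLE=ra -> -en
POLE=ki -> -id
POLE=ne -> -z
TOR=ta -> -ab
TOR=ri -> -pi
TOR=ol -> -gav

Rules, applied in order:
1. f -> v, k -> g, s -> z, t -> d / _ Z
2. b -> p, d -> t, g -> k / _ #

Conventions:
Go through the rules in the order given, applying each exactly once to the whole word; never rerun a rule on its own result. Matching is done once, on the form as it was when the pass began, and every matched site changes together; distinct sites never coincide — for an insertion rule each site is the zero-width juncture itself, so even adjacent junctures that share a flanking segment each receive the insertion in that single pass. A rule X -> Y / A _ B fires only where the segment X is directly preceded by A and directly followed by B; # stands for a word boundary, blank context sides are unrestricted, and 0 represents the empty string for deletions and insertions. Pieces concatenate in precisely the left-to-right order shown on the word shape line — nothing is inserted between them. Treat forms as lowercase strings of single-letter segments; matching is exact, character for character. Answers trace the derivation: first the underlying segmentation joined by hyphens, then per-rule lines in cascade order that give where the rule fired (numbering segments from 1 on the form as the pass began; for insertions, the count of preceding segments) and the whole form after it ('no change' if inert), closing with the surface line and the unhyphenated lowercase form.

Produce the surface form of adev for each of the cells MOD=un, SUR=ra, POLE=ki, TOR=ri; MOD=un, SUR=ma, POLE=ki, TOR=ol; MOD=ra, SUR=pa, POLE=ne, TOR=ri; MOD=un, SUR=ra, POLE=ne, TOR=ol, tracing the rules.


cell MOD=un, SUR=ra, POLE=ki, TOR=ri:
underlying: adev-r-pi-f-id
1. f -> v, k -> g, s -> z, t -> d / _ Z: no change
2. b -> p, d -> t, g -> k / _ #: fires at position(s) 10: adevrpifit
surface: adevrpifit

cell MOD=un, SUR=ma, POLE=ki, TOR=ol:
underlying: adev-r-gav-va-id
1. f -> v, k -> g, s -> z, t -> d / _ Z: no change
2. b -> p, d -> t, g -> k / _ #: fires at position(s) 12: adevrgavvait
surface: adevrgavvait

cell MOD=ra, SUR=pa, POLE=ne, TOR=ri:
underlying: adev-ka-pi-os-z
1. f -> v, k -> g, s -> z, t -> d / _ Z: fires at position(s) 10: adevkapiozz
2. b -> p, d -> t, g -> k / _ #: no change
surface: adevkapiozz

cell MOD=un, SUR=ra, POLE=ne, TOR=ol:
underlying: adev-r-gav-f-z
1. f -> v, k -> g, s -> z, t -> d / _ Z: fires at position(s) 9: adevrgavvz
2. b -> p, d -> t, g -> k / _ #: no change
surface: adevrgavvz


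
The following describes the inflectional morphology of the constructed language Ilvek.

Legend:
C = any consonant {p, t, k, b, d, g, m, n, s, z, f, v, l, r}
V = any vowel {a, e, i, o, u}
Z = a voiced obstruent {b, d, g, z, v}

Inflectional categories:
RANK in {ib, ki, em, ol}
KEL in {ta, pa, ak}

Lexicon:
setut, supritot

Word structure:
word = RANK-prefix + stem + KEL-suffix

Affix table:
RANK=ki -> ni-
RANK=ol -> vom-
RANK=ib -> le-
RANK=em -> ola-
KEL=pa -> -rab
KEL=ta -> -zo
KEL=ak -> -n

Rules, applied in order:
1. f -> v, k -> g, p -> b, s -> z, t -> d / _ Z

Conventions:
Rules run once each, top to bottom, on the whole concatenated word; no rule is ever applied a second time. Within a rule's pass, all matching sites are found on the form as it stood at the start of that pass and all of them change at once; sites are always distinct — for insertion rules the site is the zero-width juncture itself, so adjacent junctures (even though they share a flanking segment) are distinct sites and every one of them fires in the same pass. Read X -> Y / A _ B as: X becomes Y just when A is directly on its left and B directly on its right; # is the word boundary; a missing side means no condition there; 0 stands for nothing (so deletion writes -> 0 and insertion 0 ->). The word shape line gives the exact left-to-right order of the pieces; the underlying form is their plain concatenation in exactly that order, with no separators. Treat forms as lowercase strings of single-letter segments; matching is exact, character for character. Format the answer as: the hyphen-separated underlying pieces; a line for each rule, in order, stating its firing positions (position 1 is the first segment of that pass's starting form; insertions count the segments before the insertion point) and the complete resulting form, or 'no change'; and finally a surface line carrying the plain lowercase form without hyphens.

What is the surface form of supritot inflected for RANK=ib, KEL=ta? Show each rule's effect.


underlying: le-supritot-zo
1. f -> v, k -> g, p -> b, s -> z, t -> d / _ Z: fires at position(s) 10: lesupritodzo
surface: lesupritodzo


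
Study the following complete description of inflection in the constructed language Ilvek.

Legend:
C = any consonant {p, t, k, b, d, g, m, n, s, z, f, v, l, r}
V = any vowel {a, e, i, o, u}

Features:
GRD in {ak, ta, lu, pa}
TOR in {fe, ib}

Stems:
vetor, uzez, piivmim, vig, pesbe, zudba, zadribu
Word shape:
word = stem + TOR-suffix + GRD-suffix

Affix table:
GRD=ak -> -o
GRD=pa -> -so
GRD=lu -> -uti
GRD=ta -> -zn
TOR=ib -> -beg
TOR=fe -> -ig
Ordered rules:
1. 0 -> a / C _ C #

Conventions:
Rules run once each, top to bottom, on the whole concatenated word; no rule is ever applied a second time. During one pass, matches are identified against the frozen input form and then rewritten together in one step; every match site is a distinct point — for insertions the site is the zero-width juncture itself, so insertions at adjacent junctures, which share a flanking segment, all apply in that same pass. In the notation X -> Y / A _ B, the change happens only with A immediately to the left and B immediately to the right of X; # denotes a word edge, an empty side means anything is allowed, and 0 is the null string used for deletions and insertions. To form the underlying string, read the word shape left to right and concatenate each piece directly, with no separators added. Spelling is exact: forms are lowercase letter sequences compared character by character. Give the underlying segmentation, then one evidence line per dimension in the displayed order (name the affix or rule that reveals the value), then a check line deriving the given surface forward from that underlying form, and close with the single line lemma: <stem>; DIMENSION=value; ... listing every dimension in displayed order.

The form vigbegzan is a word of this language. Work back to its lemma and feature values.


underlying: vig-beg-zn
GRD=ta - signalled by the affix -zn
TOR=ib - signalled by the affix -beg
check: vigbegzn -> vigbegzan
lemma: vig; GRD=ta; TOR=ib


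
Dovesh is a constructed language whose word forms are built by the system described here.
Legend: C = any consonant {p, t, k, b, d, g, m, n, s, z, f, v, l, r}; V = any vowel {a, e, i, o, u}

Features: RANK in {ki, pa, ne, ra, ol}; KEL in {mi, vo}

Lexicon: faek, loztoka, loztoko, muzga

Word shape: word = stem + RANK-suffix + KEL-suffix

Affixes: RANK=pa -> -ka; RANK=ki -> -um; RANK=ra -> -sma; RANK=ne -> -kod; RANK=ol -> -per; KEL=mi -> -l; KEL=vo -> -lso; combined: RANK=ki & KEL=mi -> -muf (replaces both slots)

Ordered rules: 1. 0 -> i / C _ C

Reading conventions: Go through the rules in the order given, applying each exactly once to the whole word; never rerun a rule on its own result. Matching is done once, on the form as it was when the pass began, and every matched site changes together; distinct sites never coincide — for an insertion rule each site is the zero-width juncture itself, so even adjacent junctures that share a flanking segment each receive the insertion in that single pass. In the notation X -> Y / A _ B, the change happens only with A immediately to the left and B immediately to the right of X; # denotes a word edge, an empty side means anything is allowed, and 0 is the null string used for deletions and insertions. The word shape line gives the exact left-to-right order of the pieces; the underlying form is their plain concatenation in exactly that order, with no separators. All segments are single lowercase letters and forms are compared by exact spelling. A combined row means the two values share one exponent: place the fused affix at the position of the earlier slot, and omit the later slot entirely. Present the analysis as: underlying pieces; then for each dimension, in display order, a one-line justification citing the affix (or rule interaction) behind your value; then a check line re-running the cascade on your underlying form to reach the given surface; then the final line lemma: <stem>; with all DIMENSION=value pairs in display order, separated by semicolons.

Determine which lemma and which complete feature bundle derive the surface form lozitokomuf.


underlying: loztoko-muf
RANK=ki - signalled by the combined affix row
KEL=mi - signalled by the combined affix row
check: loztokomuf -> lozitokomuf
lemma: loztoko; RANK=ki; KEL=mi


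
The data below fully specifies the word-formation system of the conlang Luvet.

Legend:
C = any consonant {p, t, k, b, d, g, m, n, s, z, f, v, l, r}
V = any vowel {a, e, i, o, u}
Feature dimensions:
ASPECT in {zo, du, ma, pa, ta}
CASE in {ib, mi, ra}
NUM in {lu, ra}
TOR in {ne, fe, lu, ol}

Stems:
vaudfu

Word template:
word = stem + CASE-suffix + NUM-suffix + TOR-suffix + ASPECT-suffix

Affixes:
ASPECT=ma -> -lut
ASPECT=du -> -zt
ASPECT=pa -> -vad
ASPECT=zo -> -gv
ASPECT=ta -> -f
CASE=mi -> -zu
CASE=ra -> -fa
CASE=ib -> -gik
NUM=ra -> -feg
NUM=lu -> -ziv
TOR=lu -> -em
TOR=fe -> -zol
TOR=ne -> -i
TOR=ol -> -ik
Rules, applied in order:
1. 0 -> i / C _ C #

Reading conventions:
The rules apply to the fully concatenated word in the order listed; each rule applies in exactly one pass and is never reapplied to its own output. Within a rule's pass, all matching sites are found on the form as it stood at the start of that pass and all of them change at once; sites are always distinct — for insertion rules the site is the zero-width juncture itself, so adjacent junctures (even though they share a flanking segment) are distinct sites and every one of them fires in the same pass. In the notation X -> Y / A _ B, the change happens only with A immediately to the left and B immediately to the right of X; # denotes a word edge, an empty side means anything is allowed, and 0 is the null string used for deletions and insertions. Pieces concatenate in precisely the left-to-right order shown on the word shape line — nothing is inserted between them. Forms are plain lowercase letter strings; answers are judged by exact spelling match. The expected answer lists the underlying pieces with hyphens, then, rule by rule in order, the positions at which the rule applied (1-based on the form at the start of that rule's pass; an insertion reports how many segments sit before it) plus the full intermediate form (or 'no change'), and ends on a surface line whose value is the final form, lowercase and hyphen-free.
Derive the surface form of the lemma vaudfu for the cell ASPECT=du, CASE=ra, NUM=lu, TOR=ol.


underlying: vaudfu-fa-ziv-ik-zt
1. 0 -> i / C _ C #: inserts after position(s) 14: vaudfufazivikzit
surface: vaudfufazivikzit


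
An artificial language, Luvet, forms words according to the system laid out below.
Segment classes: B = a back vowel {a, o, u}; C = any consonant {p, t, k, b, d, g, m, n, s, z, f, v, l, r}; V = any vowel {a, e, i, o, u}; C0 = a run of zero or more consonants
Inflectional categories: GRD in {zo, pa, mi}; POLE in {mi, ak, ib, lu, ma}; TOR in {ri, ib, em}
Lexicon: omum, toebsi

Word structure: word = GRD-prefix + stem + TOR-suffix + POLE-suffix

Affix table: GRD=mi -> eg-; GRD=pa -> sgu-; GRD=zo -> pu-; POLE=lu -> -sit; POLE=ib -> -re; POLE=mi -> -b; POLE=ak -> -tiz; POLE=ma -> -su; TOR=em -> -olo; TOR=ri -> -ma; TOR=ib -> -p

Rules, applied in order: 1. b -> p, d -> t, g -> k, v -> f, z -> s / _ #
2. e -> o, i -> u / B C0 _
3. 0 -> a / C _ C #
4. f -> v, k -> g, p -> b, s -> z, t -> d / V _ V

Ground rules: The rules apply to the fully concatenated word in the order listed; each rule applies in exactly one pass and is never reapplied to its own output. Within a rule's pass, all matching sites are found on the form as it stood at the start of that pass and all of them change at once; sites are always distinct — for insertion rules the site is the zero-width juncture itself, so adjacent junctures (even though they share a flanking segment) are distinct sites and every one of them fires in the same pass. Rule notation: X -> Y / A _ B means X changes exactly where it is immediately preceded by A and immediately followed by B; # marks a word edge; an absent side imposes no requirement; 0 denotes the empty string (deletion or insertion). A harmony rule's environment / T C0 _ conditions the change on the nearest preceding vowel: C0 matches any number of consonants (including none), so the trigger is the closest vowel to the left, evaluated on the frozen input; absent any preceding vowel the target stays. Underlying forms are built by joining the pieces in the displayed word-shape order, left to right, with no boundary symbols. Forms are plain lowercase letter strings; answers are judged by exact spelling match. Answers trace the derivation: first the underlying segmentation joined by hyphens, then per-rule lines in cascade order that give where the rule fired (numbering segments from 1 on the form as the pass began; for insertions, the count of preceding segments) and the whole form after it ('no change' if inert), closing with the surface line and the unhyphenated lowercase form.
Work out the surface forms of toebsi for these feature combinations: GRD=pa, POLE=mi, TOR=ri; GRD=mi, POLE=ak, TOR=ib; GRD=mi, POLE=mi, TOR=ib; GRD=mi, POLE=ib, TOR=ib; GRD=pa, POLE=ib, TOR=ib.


cell GRD=pa, POLE=mi, TOR=ri:
underlying: sgu-toebsi-ma-b
1. b -> p, d -> t, g -> k, v -> f, z -> s / _ #: fires at position(s) 12: sgutoebsimap
2. e -> o, i -> u / B C0 _: fires at position(s) 6: sgutoobsimap
3. 0 -> a / C _ C #: no change
4. f -> v, k -> g, p -> b, s -> z, t -> d / V _ V: fires at position(s) 4: sgudoobsimap
surface: sgudoobsimap

cell GRD=mi, POLE=ak, TOR=ib:
underlying: eg-toebsi-p-tiz
1. b -> p, d -> t, g -> k, v -> f, z -> s / _ #: fires at position(s) 12: egtoebsiptis
2. e -> o, i -> u / B C0 _: fires at position(s) 5: egtoobsiptis
3. 0 -> a / C _ C #: no change
4. f -> v, k -> g, p -> b, s -> z, t -> d / V _ V: no change
surface: egtoobsiptis

cell GRD=mi, POLE=mi, TOR=ib:
underlying: eg-toebsi-p-b
1. b -> p, d -> t, g -> k, v -> f, z -> s / _ #: fires at position(s) 10: egtoebsipp
2. e -> o, i -> u / B C0 _: fires at position(s) 5: egtoobsipp
3. 0 -> a / C _ C #: inserts after position(s) 9: egtoobsipap
4. f -> v, k -> g, p -> b, s -> z, t -> d / V _ V: fires at position(s) 9: egtoobsibap
surface: egtoobsibap

cell GRD=mi, POLE=ib, TOR=ib:
underlying: eg-toebsi-p-re
1. b -> p, d -> t, g -> k, v -> f, z -> s / _ #: no change
2. e -> o, i -> u / B C0 _: fires at position(s) 5: egtoobsipre
3. 0 -> a / C _ C #: no change
4. f -> v, k -> g, p -> b, s -> z, t -> d / V _ V: no change
surface: egtoobsipre

cell GRD=pa, POLE=ib, TOR=ib:
underlying: sgu-toebsi-p-re
1. b -> p, d -> t, g -> k, v -> f, z -> s / _ #: no change
2. e -> o, i -> u / B C0 _: fires at position(s) 6: sgutoobsipre
3. 0 -> a / C _ C #: no change
4. f -> v, k -> g, p -> b, s -> z, t -> d / V _ V: fires at position(s) 4: sgudoobsipre
surface: sgudoobsipre


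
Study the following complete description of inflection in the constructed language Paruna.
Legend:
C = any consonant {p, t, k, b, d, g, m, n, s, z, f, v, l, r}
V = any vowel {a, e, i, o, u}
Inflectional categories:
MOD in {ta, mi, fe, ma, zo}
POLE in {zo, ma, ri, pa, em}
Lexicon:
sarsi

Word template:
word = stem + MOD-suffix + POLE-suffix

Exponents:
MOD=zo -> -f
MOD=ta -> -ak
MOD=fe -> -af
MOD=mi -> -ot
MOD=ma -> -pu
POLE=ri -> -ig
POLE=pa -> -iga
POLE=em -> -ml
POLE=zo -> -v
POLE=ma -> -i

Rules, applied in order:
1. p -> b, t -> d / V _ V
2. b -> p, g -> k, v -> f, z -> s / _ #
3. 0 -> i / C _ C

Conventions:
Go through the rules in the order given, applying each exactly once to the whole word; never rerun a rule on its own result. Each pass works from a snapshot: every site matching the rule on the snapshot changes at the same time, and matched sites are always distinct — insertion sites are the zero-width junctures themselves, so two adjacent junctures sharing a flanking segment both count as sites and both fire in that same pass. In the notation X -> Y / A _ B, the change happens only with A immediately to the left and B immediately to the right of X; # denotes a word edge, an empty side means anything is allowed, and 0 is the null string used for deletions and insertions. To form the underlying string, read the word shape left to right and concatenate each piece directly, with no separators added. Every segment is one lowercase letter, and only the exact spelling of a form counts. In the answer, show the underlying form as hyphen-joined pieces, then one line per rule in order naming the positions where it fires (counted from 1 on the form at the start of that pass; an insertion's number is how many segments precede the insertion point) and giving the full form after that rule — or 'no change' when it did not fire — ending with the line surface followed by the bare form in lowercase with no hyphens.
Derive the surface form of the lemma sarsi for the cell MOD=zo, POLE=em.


underlying: sarsi-f-ml
1. p -> b, t -> d / V _ V: no change
2. b -> p, g -> k, v -> f, z -> s / _ #: no change
3. 0 -> i / C _ C: inserts after position(s) 3, 6, 7: sarisifimil
surface: sarisifimil


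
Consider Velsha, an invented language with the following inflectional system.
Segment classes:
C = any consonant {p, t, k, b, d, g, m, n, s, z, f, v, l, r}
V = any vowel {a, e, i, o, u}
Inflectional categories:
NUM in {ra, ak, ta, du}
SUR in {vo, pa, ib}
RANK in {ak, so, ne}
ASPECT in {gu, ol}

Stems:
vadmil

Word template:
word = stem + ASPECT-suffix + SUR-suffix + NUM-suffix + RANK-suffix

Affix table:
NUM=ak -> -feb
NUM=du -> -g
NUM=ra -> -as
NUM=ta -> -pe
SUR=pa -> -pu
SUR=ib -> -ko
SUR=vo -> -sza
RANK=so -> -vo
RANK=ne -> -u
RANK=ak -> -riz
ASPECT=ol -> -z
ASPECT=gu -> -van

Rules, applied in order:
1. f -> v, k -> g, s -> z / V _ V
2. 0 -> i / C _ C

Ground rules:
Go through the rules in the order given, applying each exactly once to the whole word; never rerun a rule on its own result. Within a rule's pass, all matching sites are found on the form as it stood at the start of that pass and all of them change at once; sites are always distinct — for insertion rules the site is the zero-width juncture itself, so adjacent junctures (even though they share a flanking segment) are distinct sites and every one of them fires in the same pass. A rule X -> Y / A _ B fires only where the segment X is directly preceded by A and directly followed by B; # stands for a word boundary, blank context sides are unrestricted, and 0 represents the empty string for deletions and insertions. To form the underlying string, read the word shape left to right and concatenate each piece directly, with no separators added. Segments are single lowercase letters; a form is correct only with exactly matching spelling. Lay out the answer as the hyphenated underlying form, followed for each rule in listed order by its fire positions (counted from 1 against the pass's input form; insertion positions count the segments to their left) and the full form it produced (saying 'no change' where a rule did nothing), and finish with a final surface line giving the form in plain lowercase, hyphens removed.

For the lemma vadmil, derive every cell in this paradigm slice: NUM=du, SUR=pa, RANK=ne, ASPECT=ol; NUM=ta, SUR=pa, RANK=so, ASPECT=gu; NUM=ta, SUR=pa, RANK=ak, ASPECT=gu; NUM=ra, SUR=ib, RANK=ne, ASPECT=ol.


cell NUM=du, SUR=pa, RANK=ne, ASPECT=ol:
underlying: vadmil-z-pu-g-u
1. f -> v, k -> g, s -> z / V _ V: no change
2. 0 -> i / C _ C: inserts after position(s) 3, 6, 7: vadimilizipugu
surface: vadimilizipugu

cell NUM=ta, SUR=pa, RANK=so, ASPECT=gu:
underlying: vadmil-van-pu-pe-vo
1. f -> v, k -> g, s -> z / V _ V: no change
2. 0 -> i / C _ C: inserts after position(s) 3, 6, 9: vadimilivanipupevo
surface: vadimilivanipupevo

cell NUM=ta, SUR=pa, RANK=ak, ASPECT=gu:
underlying: vadmil-van-pu-pe-riz
1. f -> v, k -> g, s -> z / V _ V: no change
2. 0 -> i / C _ C: inserts after position(s) 3, 6, 9: vadimilivanipuperiz
surface: vadimilivanipuperiz

cell NUM=ra, SUR=ib, RANK=ne, ASPECT=ol:
underlying: vadmil-z-ko-as-u
1. f -> v, k -> g, s -> z / V _ V: fires at position(s) 11: vadmilzkoazu
2. 0 -> i / C _ C: inserts after position(s) 3, 6, 7: vadimilizikoazu
surface: vadimilizikoazu


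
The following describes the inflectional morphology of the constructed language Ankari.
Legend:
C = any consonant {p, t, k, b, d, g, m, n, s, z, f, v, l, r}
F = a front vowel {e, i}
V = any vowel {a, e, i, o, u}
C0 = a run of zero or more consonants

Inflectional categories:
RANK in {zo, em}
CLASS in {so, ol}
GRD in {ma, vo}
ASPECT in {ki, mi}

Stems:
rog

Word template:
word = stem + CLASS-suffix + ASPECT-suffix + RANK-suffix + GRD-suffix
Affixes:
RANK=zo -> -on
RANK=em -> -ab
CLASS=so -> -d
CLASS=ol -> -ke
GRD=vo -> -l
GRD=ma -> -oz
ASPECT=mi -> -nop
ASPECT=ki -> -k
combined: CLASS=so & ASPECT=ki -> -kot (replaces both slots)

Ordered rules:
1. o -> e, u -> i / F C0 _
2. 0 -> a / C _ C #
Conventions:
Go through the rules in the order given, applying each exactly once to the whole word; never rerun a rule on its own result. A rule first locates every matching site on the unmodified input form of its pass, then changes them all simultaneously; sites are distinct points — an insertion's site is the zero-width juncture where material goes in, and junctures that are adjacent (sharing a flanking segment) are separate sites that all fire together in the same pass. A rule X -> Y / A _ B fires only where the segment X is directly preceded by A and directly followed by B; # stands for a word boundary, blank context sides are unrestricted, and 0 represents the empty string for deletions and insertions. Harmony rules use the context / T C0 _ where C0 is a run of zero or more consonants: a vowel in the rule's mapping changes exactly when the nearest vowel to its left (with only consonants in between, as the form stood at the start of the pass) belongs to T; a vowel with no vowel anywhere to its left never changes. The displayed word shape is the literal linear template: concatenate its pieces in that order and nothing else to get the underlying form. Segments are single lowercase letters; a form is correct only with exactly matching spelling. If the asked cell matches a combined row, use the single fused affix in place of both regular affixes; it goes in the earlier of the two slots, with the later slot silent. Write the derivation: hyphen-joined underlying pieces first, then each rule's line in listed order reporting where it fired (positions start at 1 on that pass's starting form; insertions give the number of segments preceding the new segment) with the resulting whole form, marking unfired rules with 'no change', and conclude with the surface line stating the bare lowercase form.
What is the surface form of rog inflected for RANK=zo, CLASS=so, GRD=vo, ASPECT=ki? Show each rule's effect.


underlying: rog-kot-on-l
1. o -> e, u -> i / F C0 _: no change
2. 0 -> a / C _ C #: inserts after position(s) 8: rogkotonal
surface: rogkotonal
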